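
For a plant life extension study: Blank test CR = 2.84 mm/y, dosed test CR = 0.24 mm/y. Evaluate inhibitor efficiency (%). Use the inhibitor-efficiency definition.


Apply the inhibitor-efficiency definition: IE = (CR_blank − CR_inh)/CR_blank × 100
IE = (2.84 − 0.24) / 2.84 × 100
IE = 2.6 / 2.84 × 100 = 91.5 %

91.5 %


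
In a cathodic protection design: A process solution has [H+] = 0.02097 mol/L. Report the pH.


pH = −log10[H+]
pH = −log10(0.02097) = 1.68

1.68


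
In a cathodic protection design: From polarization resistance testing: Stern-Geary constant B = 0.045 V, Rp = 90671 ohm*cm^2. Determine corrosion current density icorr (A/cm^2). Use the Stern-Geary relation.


Apply the Stern-Geary relation: icorr = B / Rp
icorr = 0.045 / 90671 = 4.963×10^-7 A/cm^2

4.963×10^-7 A/cm^2


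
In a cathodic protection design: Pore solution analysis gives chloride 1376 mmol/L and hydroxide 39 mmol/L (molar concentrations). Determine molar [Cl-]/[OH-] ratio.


Threshold parameter = [Cl-] / [OH-] (molar basis; both in mmol/L, so units cancel)
Ratio = 1376 / 39 = 35.28

35.28


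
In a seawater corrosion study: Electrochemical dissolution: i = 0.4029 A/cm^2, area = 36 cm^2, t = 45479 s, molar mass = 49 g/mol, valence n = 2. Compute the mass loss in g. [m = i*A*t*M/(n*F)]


Apply Faraday's law: m = i*A*t*M / (n*F)
Total charge passed Q = i*A*t = 0.4029*36*45479 = 659645.6076 C
m = Q*M/(n*F) = 659645.6076*49/(2*96485) = 167.50083 g

167.50083 g


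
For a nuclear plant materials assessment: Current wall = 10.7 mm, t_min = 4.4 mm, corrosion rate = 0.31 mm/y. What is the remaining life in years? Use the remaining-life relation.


Apply the remaining-life relation: RL = (t_current − t_min) / CR
RL = (10.7 − 4.4) / 0.31 = 6.3 / 0.31 = 20.3 years

20.3 years


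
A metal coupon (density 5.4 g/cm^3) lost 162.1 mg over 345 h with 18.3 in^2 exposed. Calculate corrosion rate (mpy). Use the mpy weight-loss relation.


Apply the mpy weight-loss relation: CR = 534 * W / (D * A * T)
Numerator: 534 * 162.1 = 86561.4
Denominator: 5.4 * 18.3 * 345 = 34092.9
CR = 86561.4 / 34092.9 = 2.53899 mpy

2.53899 mpy


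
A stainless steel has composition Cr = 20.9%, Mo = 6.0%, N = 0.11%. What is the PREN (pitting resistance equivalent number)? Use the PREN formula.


Apply the PREN formula: PREN = Cr + 3.3*Mo + 16*N
PREN = 20.9 + 3.3*6.0 + 16*0.11
PREN = 20.9 + 19.8 + 1.76 = 42.46

42.46


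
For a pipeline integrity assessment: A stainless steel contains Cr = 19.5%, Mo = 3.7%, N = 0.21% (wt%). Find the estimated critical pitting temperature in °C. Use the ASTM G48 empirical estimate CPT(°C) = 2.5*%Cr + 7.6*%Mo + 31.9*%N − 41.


Apply the ASTM G48 empirical CPT estimate: CPT(°C) = 2.5*%Cr + 7.6*%Mo + 31.9*%N − 41
2.5*19.5 = 48.75; 7.6*3.7 = 28.12; 31.9*0.21 = 6.699
CPT = 48.75 + 28.12 + 6.699 − 41 = 42.569 °C
Rounded to 0.1 °C: CPT ≈ 42.6 °C

42.6 °C


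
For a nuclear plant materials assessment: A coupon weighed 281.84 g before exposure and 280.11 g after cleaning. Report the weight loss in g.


Weight loss = initial − final
WL = 281.84 − 280.11 = 1.73 g

1.73 g


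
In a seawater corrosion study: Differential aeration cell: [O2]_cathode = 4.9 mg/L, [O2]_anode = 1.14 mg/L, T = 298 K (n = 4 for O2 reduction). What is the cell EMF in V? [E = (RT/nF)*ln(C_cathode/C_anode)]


Apply the Nernst concentration-cell relation: E = (RT/nF)*ln(C_cathode/C_anode)
RT/nF = 8.314*298/(4*96485) = 0.00641958 V
ln(4.9/1.14) = 1.45821
E = 0.00641958 * 1.45821 = 0.00936 V

0.00936 V


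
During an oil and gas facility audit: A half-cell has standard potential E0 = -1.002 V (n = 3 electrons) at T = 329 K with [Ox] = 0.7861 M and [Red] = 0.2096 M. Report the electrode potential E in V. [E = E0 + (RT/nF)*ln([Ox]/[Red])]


Apply the Nernst equation: E = E0 + (RT/nF)*ln([Ox]/[Red])
Step 1: RT/nF = 8.314*329/(3*96485) = 0.00944985 V
Step 2: [Ox]/[Red] = 0.7861/0.2096 = 3.750477
Step 3: ln(3.750477) = 1.321883
Step 4: correction = 0.00944985 * 1.321883 = 0.012 V
E = -1.002 + 0.012 = -0.99 V

-0.99 V


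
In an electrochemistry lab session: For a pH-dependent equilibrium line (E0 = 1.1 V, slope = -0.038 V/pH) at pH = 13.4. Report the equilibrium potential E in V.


Apply the Pourbaix line equation: E = E0 + slope*pH
E = 1.1 + (-0.038)*13.4 = 1.1 + (-0.5092) = 0.5908 V
Rounded to 3 decimal places: E = 0.591 V

0.591 V


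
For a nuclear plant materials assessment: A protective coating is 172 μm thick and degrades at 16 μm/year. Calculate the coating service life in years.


Service life = thickness / degradation rate
Life = 172 / 16 = 10.8 years

10.8 years


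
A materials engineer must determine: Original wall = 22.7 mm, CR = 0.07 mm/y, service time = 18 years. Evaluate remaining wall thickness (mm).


Remaining wall = original − CR × time
t = 22.7 − 0.07*18 = 22.7 − 1.26 = 21.44 mm

21.44 mm


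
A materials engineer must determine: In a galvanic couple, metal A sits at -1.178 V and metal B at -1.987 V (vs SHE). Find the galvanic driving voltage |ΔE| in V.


Driving voltage is the absolute potential difference.
|ΔE| = |-1.178 − (-1.987)| = 0.809 V

0.809 V


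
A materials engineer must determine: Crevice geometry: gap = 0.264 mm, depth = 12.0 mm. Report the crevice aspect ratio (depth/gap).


Aspect ratio = depth / gap
Ratio = 12.0 / 0.264 = 45.5

45.5


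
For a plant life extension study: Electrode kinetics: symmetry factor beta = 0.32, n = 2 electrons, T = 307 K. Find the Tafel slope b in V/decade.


Apply the Tafel slope relation: b = 2.303*R*T/(beta*n*F)
Numerator: 2.303 * 8.314 * 307 = 5878.17
Denominator: 0.32 * 2 * 96485 = 61750.4
b = 5878.17 / 61750.4 = 0.095 V/decade

0.095 V/decade


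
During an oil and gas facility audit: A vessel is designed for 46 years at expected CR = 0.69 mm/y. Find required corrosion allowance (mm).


Corrosion allowance = CR × design life
CA = 0.69 * 46 = 31.74 mm

31.74 mm


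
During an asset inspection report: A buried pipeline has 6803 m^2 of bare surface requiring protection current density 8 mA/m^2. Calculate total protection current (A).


I = area * current density, then convert mA → A (÷1000)
I = 6803 * 8 / 1000 = 54.42 A

54.42 A


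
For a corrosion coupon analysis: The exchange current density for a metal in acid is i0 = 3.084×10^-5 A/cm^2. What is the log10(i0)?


i0 = 3.084×10^-5 A/cm^2
log10(i0) = -4.511

-4.511


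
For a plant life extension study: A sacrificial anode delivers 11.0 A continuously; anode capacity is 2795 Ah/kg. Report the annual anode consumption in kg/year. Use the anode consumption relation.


Annual consumption = current * hours per year / capacity
Rate = 11.0 * 8760 / 2795 = 34.5 kg/year

34.5 kg/year


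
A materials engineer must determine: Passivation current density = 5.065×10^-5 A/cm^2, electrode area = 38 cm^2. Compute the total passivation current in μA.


I = i_pass * A, then convert A → μA (×10^6)
I = 5.065×10^-5 * 38 * 10^6 = 1924.7 μA

1924.7 μA


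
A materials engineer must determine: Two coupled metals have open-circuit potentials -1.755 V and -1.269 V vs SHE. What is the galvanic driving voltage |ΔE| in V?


Driving voltage is the absolute potential difference.
|ΔE| = |-1.755 − (-1.269)| = 0.486 V

0.486 V


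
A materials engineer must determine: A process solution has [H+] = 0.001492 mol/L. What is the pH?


pH = −log10[H+]
pH = −log10(0.001492) = 2.83

2.83


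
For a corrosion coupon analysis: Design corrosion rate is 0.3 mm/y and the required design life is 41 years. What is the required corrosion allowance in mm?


Corrosion allowance = CR × design life
CA = 0.3 * 41 = 12.3 mm

12.3 mm


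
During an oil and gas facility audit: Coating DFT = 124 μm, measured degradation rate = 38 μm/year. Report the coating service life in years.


Service life = thickness / degradation rate
Life = 124 / 38 = 3.3 years

3.3 years


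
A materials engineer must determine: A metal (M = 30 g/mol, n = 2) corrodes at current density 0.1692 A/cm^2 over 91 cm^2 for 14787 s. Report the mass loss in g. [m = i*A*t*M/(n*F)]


Apply Faraday's law: m = i*A*t*M / (n*F)
Total charge passed Q = i*A*t = 0.1692*91*14787 = 227678.3964 C
m = Q*M/(n*F) = 227678.3964*30/(2*96485) = 35.39593 g

35.39593 g


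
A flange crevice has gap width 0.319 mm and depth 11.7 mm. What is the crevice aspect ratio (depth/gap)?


Aspect ratio = depth / gap
Ratio = 11.7 / 0.319 = 36.7

36.7


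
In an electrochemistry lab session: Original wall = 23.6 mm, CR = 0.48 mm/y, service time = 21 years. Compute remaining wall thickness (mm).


Remaining wall = original − CR × time
t = 23.6 − 0.48*21 = 23.6 − 10.08 = 13.52 mm

13.52 mm


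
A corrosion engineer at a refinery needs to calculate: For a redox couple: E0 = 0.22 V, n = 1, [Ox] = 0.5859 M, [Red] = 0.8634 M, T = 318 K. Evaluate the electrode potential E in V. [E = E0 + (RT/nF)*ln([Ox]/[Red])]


Apply the Nernst equation: E = E0 + (RT/nF)*ln([Ox]/[Red])
Step 1: RT/nF = 8.314*318/(1*96485) = 0.02740169 V
Step 2: [Ox]/[Red] = 0.5859/0.8634 = 0.678596
Step 3: ln(0.678596) = -0.387729
Step 4: correction = 0.02740169 * -0.387729 = -0.011 V
E = 0.22 + -0.011 = 0.209 V

0.209 V


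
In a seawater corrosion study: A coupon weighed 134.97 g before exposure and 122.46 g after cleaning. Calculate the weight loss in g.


Weight loss = initial − final
WL = 134.97 − 122.46 = 12.51 g

12.51 g


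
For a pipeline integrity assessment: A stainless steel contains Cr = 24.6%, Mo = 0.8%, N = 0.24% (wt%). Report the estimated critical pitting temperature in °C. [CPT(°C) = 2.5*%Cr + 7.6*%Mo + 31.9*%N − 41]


Apply the ASTM G48 empirical CPT estimate: CPT(°C) = 2.5*%Cr + 7.6*%Mo + 31.9*%N − 41
2.5*24.6 = 61.5; 7.6*0.8 = 6.08; 31.9*0.24 = 7.656
CPT = 61.5 + 6.08 + 7.656 − 41 = 34.236 °C
Rounded to 0.1 °C: CPT ≈ 34.2 °C

34.2 °C


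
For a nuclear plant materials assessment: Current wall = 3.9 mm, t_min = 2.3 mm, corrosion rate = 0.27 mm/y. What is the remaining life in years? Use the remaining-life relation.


Apply the remaining-life relation: RL = (t_current − t_min) / CR
RL = (3.9 − 2.3) / 0.27 = 1.6 / 0.27 = 5.9 years

5.9 years


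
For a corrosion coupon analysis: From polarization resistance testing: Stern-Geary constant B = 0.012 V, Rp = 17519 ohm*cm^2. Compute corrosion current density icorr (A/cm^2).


Apply the Stern-Geary relation: icorr = B / Rp
icorr = 0.012 / 17519 = 6.85×10^-7 A/cm^2

6.85×10^-7 A/cm^2


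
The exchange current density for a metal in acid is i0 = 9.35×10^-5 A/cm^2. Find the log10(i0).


i0 = 9.35×10^-5 A/cm^2
log10(i0) = -4.029

-4.029


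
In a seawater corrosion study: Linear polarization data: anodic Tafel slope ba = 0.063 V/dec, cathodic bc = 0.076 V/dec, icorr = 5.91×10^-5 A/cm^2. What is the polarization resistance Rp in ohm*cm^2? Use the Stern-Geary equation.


Apply the Stern-Geary equation: Rp = ba*bc / (2.303*icorr*(ba+bc))
ba*bc = 0.063*0.076 = 0.004788
ba+bc = 0.139; 2.303*icorr*(ba+bc) = 2.303*5.91×10^-5*0.139 = 1.8918915×10^-5
Rp = 0.004788 / 1.8918915×10^-5 = 253.08 ohm*cm^2

253.08 ohm*cm^2


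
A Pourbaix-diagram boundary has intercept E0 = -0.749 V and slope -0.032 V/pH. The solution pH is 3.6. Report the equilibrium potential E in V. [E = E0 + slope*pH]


Apply the Pourbaix line equation: E = E0 + slope*pH
E = -0.749 + (-0.032)*3.6 = -0.749 + (-0.1152) = -0.8642 V
Rounded to 3 decimal places: E = -0.864 V

-0.864 V


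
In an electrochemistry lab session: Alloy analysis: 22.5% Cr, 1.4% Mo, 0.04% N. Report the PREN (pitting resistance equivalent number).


Apply the PREN formula: PREN = Cr + 3.3*Mo + 16*N
PREN = 22.5 + 3.3*1.4 + 16*0.04
PREN = 22.5 + 4.62 + 0.64 = 27.76

27.76


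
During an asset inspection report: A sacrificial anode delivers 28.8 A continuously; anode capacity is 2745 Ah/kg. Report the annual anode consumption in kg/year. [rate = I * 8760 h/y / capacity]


Annual consumption = current * hours per year / capacity
Rate = 28.8 * 8760 / 2745 = 91.9 kg/year

91.9 kg/year


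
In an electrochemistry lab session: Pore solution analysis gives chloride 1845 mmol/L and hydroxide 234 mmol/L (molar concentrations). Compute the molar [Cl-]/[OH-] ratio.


Threshold parameter = [Cl-] / [OH-] (molar basis; both in mmol/L, so units cancel)
Ratio = 1845 / 234 = 7.88

7.88


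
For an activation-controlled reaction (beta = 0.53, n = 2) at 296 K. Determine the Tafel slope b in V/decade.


Apply the Tafel slope relation: b = 2.303*R*T/(beta*n*F)
Numerator: 2.303 * 8.314 * 296 = 5667.55
Denominator: 0.53 * 2 * 96485 = 102274.1
b = 5667.55 / 102274.1 = 0.0554 V/decade

0.0554 V/decade


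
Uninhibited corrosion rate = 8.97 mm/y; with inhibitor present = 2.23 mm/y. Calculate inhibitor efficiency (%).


Apply the inhibitor-efficiency definition: IE = (CR_blank − CR_inh)/CR_blank × 100
IE = (8.97 − 2.23) / 8.97 × 100
IE = 6.74 / 8.97 × 100 = 75.1 %

75.1 %


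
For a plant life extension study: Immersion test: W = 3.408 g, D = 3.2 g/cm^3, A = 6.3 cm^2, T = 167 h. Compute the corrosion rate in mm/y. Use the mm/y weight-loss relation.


Apply the mm/y weight-loss relation: CR = 87600 * W / (D * A * T)
Numerator: 87600 * 3.408 = 298540.8
Denominator: 3.2 * 6.3 * 167 = 3366.72
CR = 298540.8 / 3366.72 = 88.67408 mm/y

88.67408 mm/y


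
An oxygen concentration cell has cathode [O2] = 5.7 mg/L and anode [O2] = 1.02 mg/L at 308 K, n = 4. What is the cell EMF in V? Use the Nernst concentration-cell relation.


Apply the Nernst concentration-cell relation: E = (RT/nF)*ln(C_cathode/C_anode)
RT/nF = 8.314*308/(4*96485) = 0.006635 V
ln(5.7/1.02) = 1.72066
E = 0.006635 * 1.72066 = 0.01142 V

0.01142 V


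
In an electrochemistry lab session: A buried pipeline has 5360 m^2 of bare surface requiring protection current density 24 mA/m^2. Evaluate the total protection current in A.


I = area * current density, then convert mA → A (÷1000)
I = 5360 * 24 / 1000 = 128.64 A

128.64 A


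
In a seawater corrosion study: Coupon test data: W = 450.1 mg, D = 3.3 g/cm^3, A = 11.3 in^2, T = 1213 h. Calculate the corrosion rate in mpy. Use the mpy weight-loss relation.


Apply the mpy weight-loss relation: CR = 534 * W / (D * A * T)
Numerator: 534 * 450.1 = 240353.4
Denominator: 3.3 * 11.3 * 1213 = 45232.77
CR = 240353.4 / 45232.77 = 5.3137 mpy

5.3137 mpy


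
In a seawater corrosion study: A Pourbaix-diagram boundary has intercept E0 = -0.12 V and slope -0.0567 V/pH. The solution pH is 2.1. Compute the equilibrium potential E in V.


Apply the Pourbaix line equation: E = E0 + slope*pH
E = -0.12 + (-0.0567)*2.1 = -0.12 + (-0.11907) = -0.23907 V
Rounded to 3 decimal places: E = -0.239 V

-0.239 V


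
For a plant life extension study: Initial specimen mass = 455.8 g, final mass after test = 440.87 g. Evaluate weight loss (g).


Weight loss = initial − final
WL = 455.8 − 440.87 = 14.93 g

14.93 g


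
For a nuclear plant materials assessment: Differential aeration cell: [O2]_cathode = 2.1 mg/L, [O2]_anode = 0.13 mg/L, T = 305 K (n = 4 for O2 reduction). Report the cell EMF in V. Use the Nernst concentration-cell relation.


Apply the Nernst concentration-cell relation: E = (RT/nF)*ln(C_cathode/C_anode)
RT/nF = 8.314*305/(4*96485) = 0.00657037 V
ln(2.1/0.13) = 2.78216
E = 0.00657037 * 2.78216 = 0.01828 V

0.01828 V


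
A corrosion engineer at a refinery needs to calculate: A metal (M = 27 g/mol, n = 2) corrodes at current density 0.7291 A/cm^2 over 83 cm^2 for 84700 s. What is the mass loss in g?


Apply Faraday's law: m = i*A*t*M / (n*F)
Total charge passed Q = i*A*t = 0.7291*83*84700 = 5125645.91 C
m = Q*M/(n*F) = 5125645.91*27/(2*96485) = 717.17075 g

717.17075 g


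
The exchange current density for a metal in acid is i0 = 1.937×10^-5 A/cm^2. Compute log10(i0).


i0 = 1.937×10^-5 A/cm^2
log10(i0) = -4.713

-4.713


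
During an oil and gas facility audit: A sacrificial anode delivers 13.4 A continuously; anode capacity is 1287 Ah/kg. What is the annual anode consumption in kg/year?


Annual consumption = current * hours per year / capacity
Rate = 13.4 * 8760 / 1287 = 91.2 kg/year

91.2 kg/year


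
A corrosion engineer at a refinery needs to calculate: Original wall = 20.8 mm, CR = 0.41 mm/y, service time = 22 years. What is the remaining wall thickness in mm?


Remaining wall = original − CR × time
t = 20.8 − 0.41*22 = 20.8 − 9.02 = 11.78 mm

11.78 mm


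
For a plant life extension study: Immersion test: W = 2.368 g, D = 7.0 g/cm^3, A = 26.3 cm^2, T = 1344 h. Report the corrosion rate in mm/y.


Apply the mm/y weight-loss relation: CR = 87600 * W / (D * A * T)
Numerator: 87600 * 2.368 = 207436.8
Denominator: 7.0 * 26.3 * 1344 = 247430.4
CR = 207436.8 / 247430.4 = 0.83836 mm/y

0.83836 mm/y


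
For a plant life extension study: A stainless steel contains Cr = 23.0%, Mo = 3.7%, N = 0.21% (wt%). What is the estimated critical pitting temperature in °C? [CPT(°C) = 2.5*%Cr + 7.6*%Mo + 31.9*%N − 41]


Apply the ASTM G48 empirical CPT estimate: CPT(°C) = 2.5*%Cr + 7.6*%Mo + 31.9*%N − 41
2.5*23.0 = 57.5; 7.6*3.7 = 28.12; 31.9*0.21 = 6.699
CPT = 57.5 + 28.12 + 6.699 − 41 = 51.319 °C
Rounded to 0.1 °C: CPT ≈ 51.3 °C

51.3 °C


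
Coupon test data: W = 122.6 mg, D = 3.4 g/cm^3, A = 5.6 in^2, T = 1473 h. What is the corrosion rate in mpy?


Apply the mpy weight-loss relation: CR = 534 * W / (D * A * T)
Numerator: 534 * 122.6 = 65468.4
Denominator: 3.4 * 5.6 * 1473 = 28045.92
CR = 65468.4 / 28045.92 = 2.3343 mpy

2.3343 mpy


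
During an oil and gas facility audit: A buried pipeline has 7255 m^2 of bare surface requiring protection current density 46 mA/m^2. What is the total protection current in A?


I = area * current density, then convert mA → A (÷1000)
I = 7255 * 46 / 1000 = 333.73 A

333.73 A


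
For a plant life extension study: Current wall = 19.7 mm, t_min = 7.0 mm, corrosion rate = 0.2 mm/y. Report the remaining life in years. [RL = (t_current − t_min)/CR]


Apply the remaining-life relation: RL = (t_current − t_min) / CR
RL = (19.7 − 7.0) / 0.2 = 12.7 / 0.2 = 63.5 years

63.5 years


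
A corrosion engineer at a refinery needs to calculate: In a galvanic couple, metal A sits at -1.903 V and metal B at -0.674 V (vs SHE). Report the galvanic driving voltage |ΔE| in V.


Driving voltage is the absolute potential difference.
|ΔE| = |-1.903 − (-0.674)| = 1.229 V

1.229 V


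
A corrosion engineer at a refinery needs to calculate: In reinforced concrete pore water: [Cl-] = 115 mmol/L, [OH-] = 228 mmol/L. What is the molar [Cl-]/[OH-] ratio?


Threshold parameter = [Cl-] / [OH-] (molar basis; both in mmol/L, so units cancel)
Ratio = 115 / 228 = 0.5

0.5


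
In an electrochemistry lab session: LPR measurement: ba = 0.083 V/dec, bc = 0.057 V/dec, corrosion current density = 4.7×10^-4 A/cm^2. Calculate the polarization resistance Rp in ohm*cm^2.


Apply the Stern-Geary equation: Rp = ba*bc / (2.303*icorr*(ba+bc))
ba*bc = 0.083*0.057 = 0.004731
ba+bc = 0.14; 2.303*icorr*(ba+bc) = 2.303*4.7×10^-4*0.14 = 1.515374×10^-4
Rp = 0.004731 / 1.515374×10^-4 = 31.2 ohm*cm^2

31.2 ohm*cm^2


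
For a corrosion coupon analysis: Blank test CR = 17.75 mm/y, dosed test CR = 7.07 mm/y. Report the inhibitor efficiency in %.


Apply the inhibitor-efficiency definition: IE = (CR_blank − CR_inh)/CR_blank × 100
IE = (17.75 − 7.07) / 17.75 × 100
IE = 10.68 / 17.75 × 100 = 60.2 %

60.2 %


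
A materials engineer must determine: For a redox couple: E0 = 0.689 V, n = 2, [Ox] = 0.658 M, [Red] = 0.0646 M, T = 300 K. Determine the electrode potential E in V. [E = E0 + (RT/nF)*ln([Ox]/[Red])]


Apply the Nernst equation: E = E0 + (RT/nF)*ln([Ox]/[Red])
Step 1: RT/nF = 8.314*300/(2*96485) = 0.01292533 V
Step 2: [Ox]/[Red] = 0.658/0.0646 = 10.185759
Step 3: ln(10.185759) = 2.320991
Step 4: correction = 0.01292533 * 2.320991 = 0.03 V
E = 0.689 + 0.03 = 0.719 V

0.719 V


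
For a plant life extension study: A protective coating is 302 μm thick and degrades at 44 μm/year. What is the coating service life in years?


Service life = thickness / degradation rate
Life = 302 / 44 = 6.9 years

6.9 years


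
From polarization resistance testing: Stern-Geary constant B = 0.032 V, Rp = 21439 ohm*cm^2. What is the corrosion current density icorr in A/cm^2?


Apply the Stern-Geary relation: icorr = B / Rp
icorr = 0.032 / 21439 = 1.493×10^-6 A/cm^2

1.493×10^-6 A/cm^2


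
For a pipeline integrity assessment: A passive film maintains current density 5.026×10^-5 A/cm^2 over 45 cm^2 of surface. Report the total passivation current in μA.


I = i_pass * A, then convert A → μA (×10^6)
I = 5.026×10^-5 * 45 * 10^6 = 2261.7 μA

2261.7 μA


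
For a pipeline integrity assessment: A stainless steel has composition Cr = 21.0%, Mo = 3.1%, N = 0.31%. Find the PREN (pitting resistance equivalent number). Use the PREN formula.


Apply the PREN formula: PREN = Cr + 3.3*Mo + 16*N
PREN = 21.0 + 3.3*3.1 + 16*0.31
PREN = 21.0 + 10.23 + 4.96 = 36.19

36.19


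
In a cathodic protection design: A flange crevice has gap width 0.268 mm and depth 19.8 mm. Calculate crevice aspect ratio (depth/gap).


Aspect ratio = depth / gap
Ratio = 19.8 / 0.268 = 73.9

73.9


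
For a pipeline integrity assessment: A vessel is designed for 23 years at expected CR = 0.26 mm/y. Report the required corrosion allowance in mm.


Corrosion allowance = CR × design life
CA = 0.26 * 23 = 5.98 mm

5.98 mm


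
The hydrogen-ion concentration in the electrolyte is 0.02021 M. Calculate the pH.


pH = −log10[H+]
pH = −log10(0.02021) = 1.69

1.69


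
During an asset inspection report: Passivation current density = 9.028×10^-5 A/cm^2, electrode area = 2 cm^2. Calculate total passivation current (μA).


I = i_pass * A, then convert A → μA (×10^6)
I = 9.028×10^-5 * 2 * 10^6 = 180.56 μA

180.56 μA


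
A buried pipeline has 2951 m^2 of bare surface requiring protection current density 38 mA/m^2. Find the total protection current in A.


I = area * current density, then convert mA → A (÷1000)
I = 2951 * 38 / 1000 = 112.14 A

112.14 A


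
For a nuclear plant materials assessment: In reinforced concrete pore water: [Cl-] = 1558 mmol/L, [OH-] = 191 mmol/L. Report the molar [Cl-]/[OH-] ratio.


Threshold parameter = [Cl-] / [OH-] (molar basis; both in mmol/L, so units cancel)
Ratio = 1558 / 191 = 8.16

8.16


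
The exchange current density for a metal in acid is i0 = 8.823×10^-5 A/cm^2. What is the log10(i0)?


i0 = 8.823×10^-5 A/cm^2
log10(i0) = -4.054

-4.054


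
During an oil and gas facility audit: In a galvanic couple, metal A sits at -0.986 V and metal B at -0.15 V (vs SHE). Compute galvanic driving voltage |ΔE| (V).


Driving voltage is the absolute potential difference.
|ΔE| = |-0.986 − (-0.15)| = 0.836 V

0.836 V


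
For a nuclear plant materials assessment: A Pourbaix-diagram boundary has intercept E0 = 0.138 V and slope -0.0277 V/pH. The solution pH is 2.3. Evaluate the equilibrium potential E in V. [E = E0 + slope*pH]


Apply the Pourbaix line equation: E = E0 + slope*pH
E = 0.138 + (-0.0277)*2.3 = 0.138 + (-0.06371) = 0.07429 V
Rounded to 4 decimal places: E = 0.0743 V

0.0743 V


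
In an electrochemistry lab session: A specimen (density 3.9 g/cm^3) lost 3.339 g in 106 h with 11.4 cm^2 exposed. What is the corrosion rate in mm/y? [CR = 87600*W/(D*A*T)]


Apply the mm/y weight-loss relation: CR = 87600 * W / (D * A * T)
Numerator: 87600 * 3.339 = 292496.4
Denominator: 3.9 * 11.4 * 106 = 4712.76
CR = 292496.4 / 4712.76 = 62.064777 mm/y

62.064777 mm/y


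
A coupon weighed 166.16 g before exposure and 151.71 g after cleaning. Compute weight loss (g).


Weight loss = initial − final
WL = 166.16 − 151.71 = 14.45 g

14.45 g


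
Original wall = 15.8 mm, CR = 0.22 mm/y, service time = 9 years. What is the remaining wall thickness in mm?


Remaining wall = original − CR × time
t = 15.8 − 0.22*9 = 15.8 − 1.98 = 13.82 mm

13.82 mm


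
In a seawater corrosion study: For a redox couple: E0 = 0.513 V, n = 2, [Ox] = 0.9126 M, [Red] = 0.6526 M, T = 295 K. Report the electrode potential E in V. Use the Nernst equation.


Apply the Nernst equation: E = E0 + (RT/nF)*ln([Ox]/[Red])
Step 1: RT/nF = 8.314*295/(2*96485) = 0.0127099 V
Step 2: [Ox]/[Red] = 0.9126/0.6526 = 1.398406
Step 3: ln(1.398406) = 0.335333
Step 4: correction = 0.0127099 * 0.335333 = 0.0043 V
E = 0.513 + 0.0043 = 0.5173 V

0.5173 V


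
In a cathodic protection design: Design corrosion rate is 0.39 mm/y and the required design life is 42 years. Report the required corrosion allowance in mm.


Corrosion allowance = CR × design life
CA = 0.39 * 42 = 16.38 mm

16.38 mm


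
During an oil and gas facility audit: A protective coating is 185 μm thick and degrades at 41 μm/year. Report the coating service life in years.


Service life = thickness / degradation rate
Life = 185 / 41 = 4.5 years

4.5 years


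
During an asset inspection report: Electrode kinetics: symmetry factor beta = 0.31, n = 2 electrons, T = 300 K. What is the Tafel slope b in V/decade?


Apply the Tafel slope relation: b = 2.303*R*T/(beta*n*F)
Numerator: 2.303 * 8.314 * 300 = 5744.14
Denominator: 0.31 * 2 * 96485 = 59820.7
b = 5744.14 / 59820.7 = 0.096 V/decade

0.096 V/decade


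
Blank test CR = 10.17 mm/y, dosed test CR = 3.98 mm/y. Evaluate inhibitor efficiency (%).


Apply the inhibitor-efficiency definition: IE = (CR_blank − CR_inh)/CR_blank × 100
IE = (10.17 − 3.98) / 10.17 × 100
IE = 6.19 / 10.17 × 100 = 60.9 %

60.9 %


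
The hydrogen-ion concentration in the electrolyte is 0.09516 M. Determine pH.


pH = −log10[H+]
pH = −log10(0.09516) = 1.02

1.02


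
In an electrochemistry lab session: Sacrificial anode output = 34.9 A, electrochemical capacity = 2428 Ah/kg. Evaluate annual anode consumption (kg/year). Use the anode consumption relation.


Annual consumption = current * hours per year / capacity
Rate = 34.9 * 8760 / 2428 = 125.9 kg/year

125.9 kg/year


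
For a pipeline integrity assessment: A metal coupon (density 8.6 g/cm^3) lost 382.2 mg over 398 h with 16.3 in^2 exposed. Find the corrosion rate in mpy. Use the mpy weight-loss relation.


Apply the mpy weight-loss relation: CR = 534 * W / (D * A * T)
Numerator: 534 * 382.2 = 204094.8
Denominator: 8.6 * 16.3 * 398 = 55791.64
CR = 204094.8 / 55791.64 = 3.6582 mpy

3.6582 mpy


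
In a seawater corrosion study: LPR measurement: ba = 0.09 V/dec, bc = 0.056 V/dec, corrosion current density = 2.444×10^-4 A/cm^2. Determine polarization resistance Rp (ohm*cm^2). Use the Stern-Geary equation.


Apply the Stern-Geary equation: Rp = ba*bc / (2.303*icorr*(ba+bc))
ba*bc = 0.09*0.056 = 0.00504
ba+bc = 0.146; 2.303*icorr*(ba+bc) = 2.303*2.444×10^-4*0.146 = 8.2176567×10^-5
Rp = 0.00504 / 8.2176567×10^-5 = 61.33 ohm*cm^2

61.33 ohm*cm^2


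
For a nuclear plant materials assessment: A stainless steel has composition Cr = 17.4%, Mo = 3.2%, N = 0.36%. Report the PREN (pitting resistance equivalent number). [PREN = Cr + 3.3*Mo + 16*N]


Apply the PREN formula: PREN = Cr + 3.3*Mo + 16*N
PREN = 17.4 + 3.3*3.2 + 16*0.36
PREN = 17.4 + 10.56 + 5.76 = 33.72

33.72


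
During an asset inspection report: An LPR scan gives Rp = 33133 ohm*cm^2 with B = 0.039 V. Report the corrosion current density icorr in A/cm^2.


Apply the Stern-Geary relation: icorr = B / Rp
icorr = 0.039 / 33133 = 1.177×10^-6 A/cm^2

1.177×10^-6 A/cm^2


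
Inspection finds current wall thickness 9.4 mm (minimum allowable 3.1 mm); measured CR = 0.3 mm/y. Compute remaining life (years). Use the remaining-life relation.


Apply the remaining-life relation: RL = (t_current − t_min) / CR
RL = (9.4 − 3.1) / 0.3 = 6.3 / 0.3 = 21.0 years

21.0 years


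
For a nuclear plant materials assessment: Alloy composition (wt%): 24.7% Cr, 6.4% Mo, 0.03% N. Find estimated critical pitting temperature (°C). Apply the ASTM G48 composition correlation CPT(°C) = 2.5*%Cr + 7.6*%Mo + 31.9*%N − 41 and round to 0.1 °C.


Apply the ASTM G48 empirical CPT estimate: CPT(°C) = 2.5*%Cr + 7.6*%Mo + 31.9*%N − 41
2.5*24.7 = 61.75; 7.6*6.4 = 48.64; 31.9*0.03 = 0.957
CPT = 61.75 + 48.64 + 0.957 − 41 = 70.347 °C
Rounded to 0.1 °C: CPT ≈ 70.3 °C

70.3 °C


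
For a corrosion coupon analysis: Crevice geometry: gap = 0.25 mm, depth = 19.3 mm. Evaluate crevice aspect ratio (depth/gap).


Aspect ratio = depth / gap
Ratio = 19.3 / 0.25 = 77.2

77.2


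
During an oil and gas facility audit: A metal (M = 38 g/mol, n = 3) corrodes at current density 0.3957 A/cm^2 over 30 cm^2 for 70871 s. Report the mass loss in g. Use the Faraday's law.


Apply Faraday's law: m = i*A*t*M / (n*F)
Total charge passed Q = i*A*t = 0.3957*30*70871 = 841309.641 C
m = Q*M/(n*F) = 841309.641*38/(3*96485) = 110.4481 g

110.4481 g


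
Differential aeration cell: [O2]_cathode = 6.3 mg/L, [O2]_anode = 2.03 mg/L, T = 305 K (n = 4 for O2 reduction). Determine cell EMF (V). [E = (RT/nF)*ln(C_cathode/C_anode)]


Apply the Nernst concentration-cell relation: E = (RT/nF)*ln(C_cathode/C_anode)
RT/nF = 8.314*305/(4*96485) = 0.00657037 V
ln(6.3/2.03) = 1.13251
E = 0.00657037 * 1.13251 = 0.00744 V

0.00744 V


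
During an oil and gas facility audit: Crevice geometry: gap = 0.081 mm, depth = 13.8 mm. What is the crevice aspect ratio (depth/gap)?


Aspect ratio = depth / gap
Ratio = 13.8 / 0.081 = 170.4

170.4


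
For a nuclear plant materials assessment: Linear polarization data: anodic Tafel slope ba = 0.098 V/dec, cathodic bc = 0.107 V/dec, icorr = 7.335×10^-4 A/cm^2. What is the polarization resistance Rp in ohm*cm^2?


Apply the Stern-Geary equation: Rp = ba*bc / (2.303*icorr*(ba+bc))
ba*bc = 0.098*0.107 = 0.010486
ba+bc = 0.205; 2.303*icorr*(ba+bc) = 2.303*7.335×10^-4*0.205 = 3.4629635×10^-4
Rp = 0.010486 / 3.4629635×10^-4 = 30.28 ohm*cm^2

30.28 ohm*cm^2


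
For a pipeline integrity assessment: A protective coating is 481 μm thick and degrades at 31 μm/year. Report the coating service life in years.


Service life = thickness / degradation rate
Life = 481 / 31 = 15.5 years

15.5 years


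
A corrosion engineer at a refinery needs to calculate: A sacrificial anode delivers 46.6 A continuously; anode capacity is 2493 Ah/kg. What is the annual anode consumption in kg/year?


Annual consumption = current * hours per year / capacity
Rate = 46.6 * 8760 / 2493 = 163.7 kg/year

163.7 kg/year


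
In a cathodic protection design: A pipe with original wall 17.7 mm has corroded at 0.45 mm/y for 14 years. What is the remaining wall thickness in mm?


Remaining wall = original − CR × time
t = 17.7 − 0.45*14 = 17.7 − 6.3 = 11.4 mm

11.4 mm


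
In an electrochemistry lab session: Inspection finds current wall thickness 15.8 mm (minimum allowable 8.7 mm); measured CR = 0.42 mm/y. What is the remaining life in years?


Apply the remaining-life relation: RL = (t_current − t_min) / CR
RL = (15.8 − 8.7) / 0.42 = 7.1 / 0.42 = 16.9 years

16.9 years


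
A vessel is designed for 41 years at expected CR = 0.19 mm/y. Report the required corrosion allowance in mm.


Corrosion allowance = CR × design life
CA = 0.19 * 41 = 7.79 mm

7.79 mm


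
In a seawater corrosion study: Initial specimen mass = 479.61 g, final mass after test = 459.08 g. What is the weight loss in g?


Weight loss = initial − final
WL = 479.61 − 459.08 = 20.53 g

20.53 g


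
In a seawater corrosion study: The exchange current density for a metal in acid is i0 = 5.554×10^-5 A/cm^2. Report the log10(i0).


i0 = 5.554×10^-5 A/cm^2
log10(i0) = -4.255

-4.255


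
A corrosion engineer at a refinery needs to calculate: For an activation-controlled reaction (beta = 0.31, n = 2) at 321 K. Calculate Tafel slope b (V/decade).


Apply the Tafel slope relation: b = 2.303*R*T/(beta*n*F)
Numerator: 2.303 * 8.314 * 321 = 6146.23
Denominator: 0.31 * 2 * 96485 = 59820.7
b = 6146.23 / 59820.7 = 0.1027 V/decade

0.1027 V/decade


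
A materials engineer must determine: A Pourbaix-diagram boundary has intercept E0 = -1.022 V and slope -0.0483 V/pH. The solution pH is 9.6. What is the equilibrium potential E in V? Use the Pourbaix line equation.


Apply the Pourbaix line equation: E = E0 + slope*pH
E = -1.022 + (-0.0483)*9.6 = -1.022 + (-0.46368) = -1.48568 V
Rounded to 4 decimal places: E = -1.4857 V

-1.4857 V


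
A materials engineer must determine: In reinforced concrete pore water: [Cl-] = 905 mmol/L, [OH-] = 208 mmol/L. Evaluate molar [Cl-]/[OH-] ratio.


Threshold parameter = [Cl-] / [OH-] (molar basis; both in mmol/L, so units cancel)
Ratio = 905 / 208 = 4.35

4.35


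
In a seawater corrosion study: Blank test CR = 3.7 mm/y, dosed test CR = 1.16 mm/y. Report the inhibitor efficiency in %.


Apply the inhibitor-efficiency definition: IE = (CR_blank − CR_inh)/CR_blank × 100
IE = (3.7 − 1.16) / 3.7 × 100
IE = 2.54 / 3.7 × 100 = 68.6 %

68.6 %


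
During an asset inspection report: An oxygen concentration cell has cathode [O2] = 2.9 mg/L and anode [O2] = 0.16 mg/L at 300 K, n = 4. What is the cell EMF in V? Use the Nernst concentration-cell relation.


Apply the Nernst concentration-cell relation: E = (RT/nF)*ln(C_cathode/C_anode)
RT/nF = 8.314*300/(4*96485) = 0.00646266 V
ln(2.9/0.16) = 2.89729
E = 0.00646266 * 2.89729 = 0.01872 V

0.01872 V


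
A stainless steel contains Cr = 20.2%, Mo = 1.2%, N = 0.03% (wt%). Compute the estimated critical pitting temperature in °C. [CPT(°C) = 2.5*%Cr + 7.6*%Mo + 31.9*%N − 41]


Apply the ASTM G48 empirical CPT estimate: CPT(°C) = 2.5*%Cr + 7.6*%Mo + 31.9*%N − 41
2.5*20.2 = 50.5; 7.6*1.2 = 9.12; 31.9*0.03 = 0.957
CPT = 50.5 + 9.12 + 0.957 − 41 = 19.577 °C
Rounded to 0.1 °C: CPT ≈ 19.6 °C

19.6 °C


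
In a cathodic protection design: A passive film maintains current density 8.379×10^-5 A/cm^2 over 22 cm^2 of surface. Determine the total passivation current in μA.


I = i_pass * A, then convert A → μA (×10^6)
I = 8.379×10^-5 * 22 * 10^6 = 1843.38 μA

1843.38 μA


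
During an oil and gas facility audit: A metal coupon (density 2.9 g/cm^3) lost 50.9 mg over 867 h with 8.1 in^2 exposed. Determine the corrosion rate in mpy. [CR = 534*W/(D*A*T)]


Apply the mpy weight-loss relation: CR = 534 * W / (D * A * T)
Numerator: 534 * 50.9 = 27180.6
Denominator: 2.9 * 8.1 * 867 = 20365.83
CR = 27180.6 / 20365.83 = 1.3346 mpy

1.3346 mpy


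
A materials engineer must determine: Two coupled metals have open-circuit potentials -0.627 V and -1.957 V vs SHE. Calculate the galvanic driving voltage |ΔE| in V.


Driving voltage is the absolute potential difference.
|ΔE| = |-0.627 − (-1.957)| = 1.33 V

1.33 V


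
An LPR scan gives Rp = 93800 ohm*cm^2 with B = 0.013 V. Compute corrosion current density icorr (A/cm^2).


Apply the Stern-Geary relation: icorr = B / Rp
icorr = 0.013 / 93800 = 1.386×10^-7 A/cm^2

1.386×10^-7 A/cm^2


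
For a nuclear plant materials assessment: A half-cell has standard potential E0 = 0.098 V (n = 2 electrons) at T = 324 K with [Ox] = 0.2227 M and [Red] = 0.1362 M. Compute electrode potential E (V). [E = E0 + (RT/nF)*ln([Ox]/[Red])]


Apply the Nernst equation: E = E0 + (RT/nF)*ln([Ox]/[Red])
Step 1: RT/nF = 8.314*324/(2*96485) = 0.01395935 V
Step 2: [Ox]/[Red] = 0.2227/0.1362 = 1.635095
Step 3: ln(1.635095) = 0.491701
Step 4: correction = 0.01395935 * 0.491701 = 0.0069 V
E = 0.098 + 0.0069 = 0.1049 V

0.1049 V


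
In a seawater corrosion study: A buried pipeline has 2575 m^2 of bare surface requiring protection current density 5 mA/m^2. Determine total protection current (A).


I = area * current density, then convert mA → A (÷1000)
I = 2575 * 5 / 1000 = 12.88 A

12.88 A


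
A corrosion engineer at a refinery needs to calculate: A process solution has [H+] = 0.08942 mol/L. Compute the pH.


pH = −log10[H+]
pH = −log10(0.08942) = 1.05

1.05


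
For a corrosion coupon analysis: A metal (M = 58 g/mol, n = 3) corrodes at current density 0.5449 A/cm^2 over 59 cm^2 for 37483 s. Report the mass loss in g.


Apply Faraday's law: m = i*A*t*M / (n*F)
Total charge passed Q = i*A*t = 0.5449*59*37483 = 1205044.7153 C
m = Q*M/(n*F) = 1205044.7153*58/(3*96485) = 241.46273 g

241.46273 g


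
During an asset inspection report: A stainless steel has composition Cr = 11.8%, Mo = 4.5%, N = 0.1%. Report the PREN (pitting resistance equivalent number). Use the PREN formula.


Apply the PREN formula: PREN = Cr + 3.3*Mo + 16*N
PREN = 11.8 + 3.3*4.5 + 16*0.1
PREN = 11.8 + 14.85 + 1.6 = 28.25

28.25


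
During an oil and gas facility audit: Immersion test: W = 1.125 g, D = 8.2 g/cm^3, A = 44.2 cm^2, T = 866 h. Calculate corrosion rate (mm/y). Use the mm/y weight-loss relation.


Apply the mm/y weight-loss relation: CR = 87600 * W / (D * A * T)
Numerator: 87600 * 1.125 = 98550.0
Denominator: 8.2 * 44.2 * 866 = 313873.04
CR = 98550.0 / 313873.04 = 0.31398 mm/y

0.31398 mm/y


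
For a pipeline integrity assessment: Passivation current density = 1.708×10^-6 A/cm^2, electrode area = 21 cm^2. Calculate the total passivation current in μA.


I = i_pass * A, then convert A → μA (×10^6)
I = 1.708×10^-6 * 21 * 10^6 = 35.87 μA

35.87 μA


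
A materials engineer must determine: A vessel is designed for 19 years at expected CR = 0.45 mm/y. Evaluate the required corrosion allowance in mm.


Corrosion allowance = CR × design life
CA = 0.45 * 19 = 8.55 mm

8.55 mm


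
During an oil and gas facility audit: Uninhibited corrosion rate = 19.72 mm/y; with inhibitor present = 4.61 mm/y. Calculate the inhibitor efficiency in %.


Apply the inhibitor-efficiency definition: IE = (CR_blank − CR_inh)/CR_blank × 100
IE = (19.72 − 4.61) / 19.72 × 100
IE = 15.11 / 19.72 × 100 = 76.6 %

76.6 %


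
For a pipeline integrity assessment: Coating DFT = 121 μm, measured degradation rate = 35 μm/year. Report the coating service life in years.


Service life = thickness / degradation rate
Life = 121 / 35 = 3.5 years

3.5 years


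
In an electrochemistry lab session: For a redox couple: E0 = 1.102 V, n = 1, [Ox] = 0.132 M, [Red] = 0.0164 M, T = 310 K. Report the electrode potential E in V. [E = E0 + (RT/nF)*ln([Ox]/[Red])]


Apply the Nernst equation: E = E0 + (RT/nF)*ln([Ox]/[Red])
Step 1: RT/nF = 8.314*310/(1*96485) = 0.02671234 V
Step 2: [Ox]/[Red] = 0.132/0.0164 = 8.04878
Step 3: ln(8.04878) = 2.085521
Step 4: correction = 0.02671234 * 2.085521 = 0.056 V
E = 1.102 + 0.056 = 1.158 V

1.158 V


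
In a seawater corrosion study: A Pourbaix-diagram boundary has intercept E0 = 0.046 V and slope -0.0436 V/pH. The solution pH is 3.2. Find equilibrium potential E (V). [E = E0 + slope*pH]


Apply the Pourbaix line equation: E = E0 + slope*pH
E = 0.046 + (-0.0436)*3.2 = 0.046 + (-0.13952) = -0.09352 V
Rounded to 4 decimal places: E = -0.0935 V

-0.0935 V


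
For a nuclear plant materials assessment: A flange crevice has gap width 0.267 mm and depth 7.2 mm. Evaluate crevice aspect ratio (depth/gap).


Aspect ratio = depth / gap
Ratio = 7.2 / 0.267 = 27.0

27.0


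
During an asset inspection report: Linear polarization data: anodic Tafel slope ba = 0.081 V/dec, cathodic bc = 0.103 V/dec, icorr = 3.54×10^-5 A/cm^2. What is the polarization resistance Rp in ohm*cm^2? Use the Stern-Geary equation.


Apply the Stern-Geary equation: Rp = ba*bc / (2.303*icorr*(ba+bc))
ba*bc = 0.081*0.103 = 0.008343
ba+bc = 0.184; 2.303*icorr*(ba+bc) = 2.303*3.54×10^-5*0.184 = 1.5000821×10^-5
Rp = 0.008343 / 1.5000821×10^-5 = 556.2 ohm*cm^2

556.2 ohm*cm^2


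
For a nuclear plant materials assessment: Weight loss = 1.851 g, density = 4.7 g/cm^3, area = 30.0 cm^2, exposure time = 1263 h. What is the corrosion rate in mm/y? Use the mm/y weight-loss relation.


Apply the mm/y weight-loss relation: CR = 87600 * W / (D * A * T)
Numerator: 87600 * 1.851 = 162147.6
Denominator: 4.7 * 30.0 * 1263 = 178083.0
CR = 162147.6 / 178083.0 = 0.9105 mm/y

0.9105 mm/y
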